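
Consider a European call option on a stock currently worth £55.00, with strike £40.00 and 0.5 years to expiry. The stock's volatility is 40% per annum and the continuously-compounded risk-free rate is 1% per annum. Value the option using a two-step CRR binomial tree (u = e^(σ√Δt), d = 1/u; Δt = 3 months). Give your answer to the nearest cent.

£16.12

CRR parameters: u = e^(σ√Δt) = e^(0.4·√0.25) = 1.2214, d = 1/u = 0.8187
Per-period rate: rΔt = 0.01·0.25 = 0.0025, so R = e^0.0025 = 1.0025
Risk-neutral probability p = (e^0.0025 − 0.8187)/(1.2214 − 0.8187) = 0.1838/0.4027 = 0.4564
Terminal stock prices: S_uu = 82.05, S_ud = 55, S_dd = 36.87
Terminal payoffs (S − K): max(42.05, 0) = 42.05, max(15, 0) = 15, max(-3.132, 0) = 0
Node u (S = 67.18): V_u = e^(−0.0025)·[0.4564·42.0504 + 0.5436·15.0000] = 27.2770
Node d (S = 45.03): V_d = e^(−0.0025)·[0.4564·15.0000 + 0.5436·0.0000] = 6.8286
Node 0 (S = 55): V_0 = e^(−0.0025)·[0.4564·27.2770 + 0.5436·6.8286] = 16.1206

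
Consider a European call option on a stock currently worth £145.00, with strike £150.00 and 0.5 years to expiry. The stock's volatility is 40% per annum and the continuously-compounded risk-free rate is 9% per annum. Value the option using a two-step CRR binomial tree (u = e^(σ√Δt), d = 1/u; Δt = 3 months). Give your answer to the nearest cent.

CRR parameters: u = e^(σ√Δt) = e^(0.4·√0.25) = 1.2214, d = 1/u = 0.8187
Per-period rate: rΔt = 0.09·0.25 = 0.0225, so R = e^0.0225 = 1.0228
Risk-neutral probability p = (e^0.0225 − 0.8187)/(1.2214 − 0.8187) = 0.2040/0.4027 = 0.5067
Terminal stock prices: S_uu = 216.3, S_ud = 145, S_dd = 97.2
Terminal payoffs (S − K): max(66.31, 0) = 66.31, max(-5, 0) = 0, max(-52.8, 0) = 0
Node u (S = 177.1): V_u = e^(−0.0225)·[0.5067·66.3146 + 0.4933·0.0000] = 32.8525
Node d (S = 118.7): V_d = e^(−0.0225)·[0.5067·0.0000 + 0.4933·0.0000] = 0.0000
Node 0 (S = 145): V_0 = e^(−0.0225)·[0.5067·32.8525 + 0.4933·0.0000] = 16.2752

£16.28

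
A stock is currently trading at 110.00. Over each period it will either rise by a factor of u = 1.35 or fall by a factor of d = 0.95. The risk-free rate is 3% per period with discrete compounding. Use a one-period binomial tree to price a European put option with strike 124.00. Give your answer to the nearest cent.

Risk-neutral probability p = (1 + 0.03 − 0.95)/(1.35 − 0.95) = 0.0800/0.4000 = 0.2000
Terminal stock prices: S_u = 148.5, S_d = 104.5
Terminal payoffs (K − S): max(-24.5, 0) = 0, max(19.5, 0) = 19.5
Node 0 (S = 110): V_0 = 1/1.03·[0.2000·0.0000 + 0.8000·19.5000] = 15.1456

15.15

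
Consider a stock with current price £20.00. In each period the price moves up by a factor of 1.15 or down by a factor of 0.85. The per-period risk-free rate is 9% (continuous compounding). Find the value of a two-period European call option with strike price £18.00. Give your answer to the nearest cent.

Risk-neutral probability p = (e^0.09 − 0.85)/(1.15 − 0.85) = 0.2442/0.3000 = 0.8139
Terminal stock prices: S_uu = 26.45, S_ud = 19.55, S_dd = 14.45
Terminal payoffs (S − K): max(8.45, 0) = 8.45, max(1.55, 0) = 1.55, max(-3.55, 0) = 0
Node u (S = 23): V_u = e^(−0.09)·[0.8139·8.4500 + 0.1861·1.5500] = 6.5492
Node d (S = 17): V_d = e^(−0.09)·[0.8139·1.5500 + 0.1861·0.0000] = 1.1530
Node 0 (S = 20): V_0 = e^(−0.09)·[0.8139·6.5492 + 0.1861·1.1530] = 5.0678

£5.07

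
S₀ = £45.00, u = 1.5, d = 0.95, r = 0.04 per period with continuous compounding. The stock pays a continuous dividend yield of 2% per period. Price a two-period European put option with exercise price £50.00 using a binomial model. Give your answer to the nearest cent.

£6.59

Per-period risk-free factor R = e^0.04 = 1.0408; dividend-adjusted growth = e^(0.04−0.02) = 1.0202.
Risk-neutral probability p = (1.0202 − 0.95)/(1.5 − 0.95) = 0.0702/0.5500 = 0.1276
Terminal stock prices: S_uu = 101.2, S_ud = 64.12, S_dd = 40.61
Terminal payoffs (K − S): max(-51.25, 0) = 0, max(-14.12, 0) = 0, max(9.388, 0) = 9.388
Node u (S = 67.5): V_u = e^(−0.04)·[0.1276·0.0000 + 0.8724·0.0000] = 0.0000
Node d (S = 42.75): V_d = e^(−0.04)·[0.1276·0.0000 + 0.8724·9.3875] = 7.8682
Node 0 (S = 45): V_0 = e^(−0.04)·[0.1276·0.0000 + 0.8724·7.8682] = 6.5948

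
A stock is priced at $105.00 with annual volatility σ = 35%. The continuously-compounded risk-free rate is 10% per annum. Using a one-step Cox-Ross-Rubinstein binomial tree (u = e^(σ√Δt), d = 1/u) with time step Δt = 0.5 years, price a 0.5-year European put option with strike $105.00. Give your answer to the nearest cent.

$10.05

CRR parameters: u = e^(σ√Δt) = e^(0.35·√0.5) = 1.2808, d = 1/u = 0.7808
Per-period rate: rΔt = 0.1·0.5 = 0.05, so R = e^0.05 = 1.0513
Risk-neutral probability p = (e^0.05 − 0.7808)/(1.2808 − 0.7808) = 0.2705/0.5000 = 0.5410
Terminal stock prices: S_u = 134.5, S_d = 81.98
Terminal payoffs (K − S): max(-29.48, 0) = 0, max(23.02, 0) = 23.02
Node 0 (S = 105): V_0 = e^(−0.05)·[0.5410·0.0000 + 0.4590·23.0202] = 10.0515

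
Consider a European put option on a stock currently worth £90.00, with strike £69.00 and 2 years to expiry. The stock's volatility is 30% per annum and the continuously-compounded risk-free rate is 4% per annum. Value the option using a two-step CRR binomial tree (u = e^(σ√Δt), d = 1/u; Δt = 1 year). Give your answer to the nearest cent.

CRR parameters: u = e^(σ√Δt) = e^(0.3·√1) = 1.3499, d = 1/u = 0.7408
Per-period rate: rΔt = 0.04·1 = 0.04, so R = e^0.04 = 1.0408
Risk-neutral probability p = (e^0.04 − 0.7408)/(1.3499 − 0.7408) = 0.3000/0.6090 = 0.4926
Terminal stock prices: S_uu = 164, S_ud = 90, S_dd = 49.39
Terminal payoffs (K − S): max(-94.99, 0) = 0, max(-21, 0) = 0, max(19.61, 0) = 19.61
Node u (S = 121.5): V_u = e^(−0.04)·[0.4926·0.0000 + 0.5074·0.0000] = 0.0000
Node d (S = 66.67): V_d = e^(−0.04)·[0.4926·0.0000 + 0.5074·19.6070] = 9.5591
Node 0 (S = 90): V_0 = e^(−0.04)·[0.4926·0.0000 + 0.5074·9.5591] = 4.6604

£4.66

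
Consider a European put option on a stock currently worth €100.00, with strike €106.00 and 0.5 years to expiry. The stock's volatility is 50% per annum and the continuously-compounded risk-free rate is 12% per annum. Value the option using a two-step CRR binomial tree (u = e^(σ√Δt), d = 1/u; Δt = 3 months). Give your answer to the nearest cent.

CRR parameters: u = e^(σ√Δt) = e^(0.5·√0.25) = 1.2840, d = 1/u = 0.7788
Per-period rate: rΔt = 0.12·0.25 = 0.03, so R = e^0.03 = 1.0305
Risk-neutral probability p = (e^0.03 − 0.7788)/(1.2840 − 0.7788) = 0.2517/0.5052 = 0.4981
Terminal stock prices: S_uu = 164.9, S_ud = 100, S_dd = 60.65
Terminal payoffs (K − S): max(-58.87, 0) = 0, max(6, 0) = 6, max(45.35, 0) = 45.35
Node u (S = 128.4): V_u = e^(−0.03)·[0.4981·0.0000 + 0.5019·6.0000] = 2.9224
Node d (S = 77.88): V_d = e^(−0.03)·[0.4981·6.0000 + 0.5019·45.3469] = 24.9871
Node 0 (S = 100): V_0 = e^(−0.03)·[0.4981·2.9224 + 0.5019·24.9871] = 13.5830

€13.58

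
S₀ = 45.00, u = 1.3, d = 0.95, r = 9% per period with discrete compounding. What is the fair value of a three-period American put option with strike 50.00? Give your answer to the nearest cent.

Risk-neutral probability p = (1 + 0.09 − 0.95)/(1.3 − 0.95) = 0.1400/0.3500 = 0.4000
Terminal stock prices: S_uuu = 98.87, S_uud = 72.25, S_udd = 52.8, S_ddd = 38.58
Terminal payoffs (K − S): max(-48.87, 0) = 0, max(-22.25, 0) = 0, max(-2.796, 0) = 0, max(11.42, 0) = 11.42
Node uu (S = 76.05): continuation = 1/1.09·[0.4000·0.0000 + 0.6000·0.0000] = 0.0000; exercise value = 0.0000 ≤ continuation, so V_uu = 0.0000
Node ud (S = 55.57): continuation = 1/1.09·[0.4000·0.0000 + 0.6000·0.0000] = 0.0000; exercise value = 0.0000 ≤ continuation, so V_ud = 0.0000
Node dd (S = 40.61): continuation = 1/1.09·[0.4000·0.0000 + 0.6000·11.4181] = 6.2852; exercise value = 9.3875 > continuation, so V_dd = 9.3875 (exercise)
Node u (S = 58.5): continuation = 1/1.09·[0.4000·0.0000 + 0.6000·0.0000] = 0.0000; exercise value = 0.0000 ≤ continuation, so V_u = 0.0000
Node d (S = 42.75): continuation = 1/1.09·[0.4000·0.0000 + 0.6000·9.3875] = 5.1674; exercise value = 7.2500 > continuation, so V_d = 7.2500 (exercise)
Node 0 (S = 45): continuation = 1/1.09·[0.4000·0.0000 + 0.6000·7.2500] = 3.9908; exercise value = 5.0000 > continuation, so V_0 = 5.0000 (exercise)

5.00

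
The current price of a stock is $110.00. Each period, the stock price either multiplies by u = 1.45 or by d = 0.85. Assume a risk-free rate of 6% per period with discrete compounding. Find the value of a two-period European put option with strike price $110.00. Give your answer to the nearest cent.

Risk-neutral probability p = (1 + 0.06 − 0.85)/(1.45 − 0.85) = 0.2100/0.6000 = 0.3500
Terminal stock prices: S_uu = 231.3, S_ud = 135.6, S_dd = 79.47
Terminal payoffs (K − S): max(-121.3, 0) = 0, max(-25.57, 0) = 0, max(30.53, 0) = 30.53
Node u (S = 159.5): V_u = 1/1.06·[0.3500·0.0000 + 0.6500·0.0000] = 0.0000
Node d (S = 93.5): V_d = 1/1.06·[0.3500·0.0000 + 0.6500·30.5250] = 18.7182
Node 0 (S = 110): V_0 = 1/1.06·[0.3500·0.0000 + 0.6500·18.7182] = 11.4781

$11.48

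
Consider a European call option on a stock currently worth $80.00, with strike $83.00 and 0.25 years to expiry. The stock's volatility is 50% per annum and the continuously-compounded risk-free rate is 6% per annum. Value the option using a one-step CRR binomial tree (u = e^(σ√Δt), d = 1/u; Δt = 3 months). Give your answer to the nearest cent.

$9.09

CRR parameters: u = e^(σ√Δt) = e^(0.5·√0.25) = 1.2840, d = 1/u = 0.7788
Per-period rate: rΔt = 0.06·0.25 = 0.015, so R = e^0.015 = 1.0151
Risk-neutral probability p = (e^0.015 − 0.7788)/(1.2840 − 0.7788) = 0.2363/0.5052 = 0.4677
Terminal stock prices: S_u = 102.7, S_d = 62.3
Terminal payoffs (S − K): max(19.72, 0) = 19.72, max(-20.7, 0) = 0
Node 0 (S = 80): V_0 = e^(−0.015)·[0.4677·19.7220 + 0.5323·0.0000] = 9.0874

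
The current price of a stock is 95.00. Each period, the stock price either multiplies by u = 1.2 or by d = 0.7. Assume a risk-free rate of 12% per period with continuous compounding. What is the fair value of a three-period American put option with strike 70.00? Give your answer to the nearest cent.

Risk-neutral probability p = (e^0.12 − 0.7)/(1.2 − 0.7) = 0.4275/0.5000 = 0.8550
Terminal stock prices: S_uuu = 164.2, S_uud = 95.76, S_udd = 55.86, S_ddd = 32.58
Terminal payoffs (K − S): max(-94.16, 0) = 0, max(-25.76, 0) = 0, max(14.14, 0) = 14.14, max(37.42, 0) = 37.42
Node uu (S = 136.8): continuation = e^(−0.12)·[0.8550·0.0000 + 0.1450·0.0000] = 0.0000; exercise value = 0.0000 ≤ continuation, so V_uu = 0.0000
Node ud (S = 79.8): continuation = e^(−0.12)·[0.8550·0.0000 + 0.1450·14.1400] = 1.8185; exercise value = 0.0000 ≤ continuation, so V_ud = 1.8185
Node dd (S = 46.55): continuation = e^(−0.12)·[0.8550·14.1400 + 0.1450·37.4150] = 15.5344; exercise value = 23.4500 > continuation, so V_dd = 23.4500 (exercise)
Node u (S = 114): continuation = e^(−0.12)·[0.8550·0.0000 + 0.1450·1.8185] = 0.2339; exercise value = 0.0000 ≤ continuation, so V_u = 0.2339
Node d (S = 66.5): continuation = e^(−0.12)·[0.8550·1.8185 + 0.1450·23.4500] = 4.3949; exercise value = 3.5000 ≤ continuation, so V_d = 4.3949
Node 0 (S = 95): continuation = e^(−0.12)·[0.8550·0.2339 + 0.1450·4.3949] = 0.7426; exercise value = 0.0000 ≤ continuation, so V_0 = 0.7426

0.74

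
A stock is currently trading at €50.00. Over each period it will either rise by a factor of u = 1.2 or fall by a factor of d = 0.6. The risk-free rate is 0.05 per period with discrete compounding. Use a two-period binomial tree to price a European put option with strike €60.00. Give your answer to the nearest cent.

€10.54

Risk-neutral probability p = (1 + 0.05 − 0.6)/(1.2 − 0.6) = 0.4500/0.6000 = 0.7500
Terminal stock prices: S_uu = 72, S_ud = 36, S_dd = 18
Terminal payoffs (K − S): max(-12, 0) = 0, max(24, 0) = 24, max(42, 0) = 42
Node u (S = 60): V_u = 1/1.05·[0.7500·0.0000 + 0.2500·24.0000] = 5.7143
Node d (S = 30): V_d = 1/1.05·[0.7500·24.0000 + 0.2500·42.0000] = 27.1429
Node 0 (S = 50): V_0 = 1/1.05·[0.7500·5.7143 + 0.2500·27.1429] = 10.5442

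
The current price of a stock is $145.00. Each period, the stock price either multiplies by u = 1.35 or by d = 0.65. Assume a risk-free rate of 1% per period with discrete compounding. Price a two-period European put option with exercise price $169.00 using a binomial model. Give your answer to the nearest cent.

Risk-neutral probability p = (1 + 0.01 − 0.65)/(1.35 − 0.65) = 0.3600/0.7000 = 0.5143
Terminal stock prices: S_uu = 264.3, S_ud = 127.2, S_dd = 61.26
Terminal payoffs (K − S): max(-95.26, 0) = 0, max(41.76, 0) = 41.76, max(107.7, 0) = 107.7
Node u (S = 195.8): V_u = 1/1.01·[0.5143·0.0000 + 0.4857·41.7625] = 20.0838
Node d (S = 94.25): V_d = 1/1.01·[0.5143·41.7625 + 0.4857·107.7375] = 73.0767
Node 0 (S = 145): V_0 = 1/1.01·[0.5143·20.0838 + 0.4857·73.0767] = 45.3695

$45.37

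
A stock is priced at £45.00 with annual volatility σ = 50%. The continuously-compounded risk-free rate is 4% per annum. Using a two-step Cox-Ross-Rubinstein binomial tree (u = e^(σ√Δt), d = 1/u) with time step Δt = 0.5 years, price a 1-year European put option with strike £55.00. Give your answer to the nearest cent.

CRR parameters: u = e^(σ√Δt) = e^(0.5·√0.5) = 1.4241, d = 1/u = 0.7022
Per-period rate: rΔt = 0.04·0.5 = 0.02, so R = e^0.02 = 1.0202
Risk-neutral probability p = (e^0.02 − 0.7022)/(1.4241 − 0.7022) = 0.3180/0.7219 = 0.4405
Terminal stock prices: S_uu = 91.27, S_ud = 45, S_dd = 22.19
Terminal payoffs (K − S): max(-36.27, 0) = 0, max(10, 0) = 10, max(32.81, 0) = 32.81
Node u (S = 64.09): V_u = e^(−0.02)·[0.4405·0.0000 + 0.5595·10.0000] = 5.4842
Node d (S = 31.6): V_d = e^(−0.02)·[0.4405·10.0000 + 0.5595·32.8119] = 22.3124
Node 0 (S = 45): V_0 = e^(−0.02)·[0.4405·5.4842 + 0.5595·22.3124] = 14.6045

£14.60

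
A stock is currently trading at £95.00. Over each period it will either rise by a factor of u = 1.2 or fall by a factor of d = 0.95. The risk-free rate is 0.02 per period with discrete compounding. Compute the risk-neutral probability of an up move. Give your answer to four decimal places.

p = 0.2800

Risk-neutral probability p = (1 + 0.02 − 0.95)/(1.2 − 0.95) = 0.0700/0.2500 = 0.2800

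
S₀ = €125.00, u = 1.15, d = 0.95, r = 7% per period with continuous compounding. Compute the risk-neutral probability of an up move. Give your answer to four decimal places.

Risk-neutral probability p = (e^0.07 − 0.95)/(1.15 − 0.95) = 0.1225/0.2000 = 0.6125

p = 0.6125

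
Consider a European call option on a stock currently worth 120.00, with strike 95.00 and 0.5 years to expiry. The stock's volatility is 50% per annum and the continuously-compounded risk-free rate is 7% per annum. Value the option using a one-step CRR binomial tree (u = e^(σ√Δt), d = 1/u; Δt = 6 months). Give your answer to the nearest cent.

33.85

CRR parameters: u = e^(σ√Δt) = e^(0.5·√0.5) = 1.4241, d = 1/u = 0.7022
Per-period rate: rΔt = 0.07·0.5 = 0.035, so R = e^0.035 = 1.0356
Risk-neutral probability p = (e^0.035 − 0.7022)/(1.4241 − 0.7022) = 0.3334/0.7219 = 0.4619
Terminal stock prices: S_u = 170.9, S_d = 84.26
Terminal payoffs (S − K): max(75.89, 0) = 75.89, max(-10.74, 0) = 0
Node 0 (S = 120): V_0 = e^(−0.035)·[0.4619·75.8943 + 0.5381·0.0000] = 33.8470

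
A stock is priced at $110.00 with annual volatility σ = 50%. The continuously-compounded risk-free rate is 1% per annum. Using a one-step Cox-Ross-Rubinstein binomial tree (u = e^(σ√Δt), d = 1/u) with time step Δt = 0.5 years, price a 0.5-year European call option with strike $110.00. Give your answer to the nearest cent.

$19.47

CRR parameters: u = e^(σ√Δt) = e^(0.5·√0.5) = 1.4241, d = 1/u = 0.7022
Per-period rate: rΔt = 0.01·0.5 = 0.005, so R = e^0.005 = 1.0050
Risk-neutral probability p = (e^0.005 − 0.7022)/(1.4241 − 0.7022) = 0.3028/0.7219 = 0.4195
Terminal stock prices: S_u = 156.7, S_d = 77.24
Terminal payoffs (S − K): max(46.65, 0) = 46.65, max(-32.76, 0) = 0
Node 0 (S = 110): V_0 = e^(−0.005)·[0.4195·46.6531 + 0.5805·0.0000] = 19.4717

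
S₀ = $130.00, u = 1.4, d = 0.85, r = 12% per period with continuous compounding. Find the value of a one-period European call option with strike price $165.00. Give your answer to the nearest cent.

$7.61

Risk-neutral probability p = (e^0.12 − 0.85)/(1.4 − 0.85) = 0.2775/0.5500 = 0.5045
Terminal stock prices: S_u = 182, S_d = 110.5
Terminal payoffs (S − K): max(17, 0) = 17, max(-54.5, 0) = 0
Node 0 (S = 130): V_0 = e^(−0.12)·[0.5045·17.0000 + 0.4955·0.0000] = 7.6073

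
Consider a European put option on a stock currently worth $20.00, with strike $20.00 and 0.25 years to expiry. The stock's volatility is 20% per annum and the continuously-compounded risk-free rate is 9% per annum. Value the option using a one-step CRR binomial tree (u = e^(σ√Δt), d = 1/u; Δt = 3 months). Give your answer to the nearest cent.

$0.77

CRR parameters: u = e^(σ√Δt) = e^(0.2·√0.25) = 1.1052, d = 1/u = 0.9048
Per-period rate: rΔt = 0.09·0.25 = 0.0225, so R = e^0.0225 = 1.0228
Risk-neutral probability p = (e^0.0225 − 0.9048)/(1.1052 − 0.9048) = 0.1179/0.2003 = 0.5886
Terminal stock prices: S_u = 22.1, S_d = 18.1
Terminal payoffs (K − S): max(-2.103, 0) = 0, max(1.903, 0) = 1.903
Node 0 (S = 20): V_0 = e^(−0.0225)·[0.5886·0.0000 + 0.4114·1.9033] = 0.7656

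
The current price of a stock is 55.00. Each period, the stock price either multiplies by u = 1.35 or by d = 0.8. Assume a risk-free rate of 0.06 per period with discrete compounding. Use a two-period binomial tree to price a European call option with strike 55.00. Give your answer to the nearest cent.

Risk-neutral probability p = (1 + 0.06 − 0.8)/(1.35 − 0.8) = 0.2600/0.5500 = 0.4727
Terminal stock prices: S_uu = 100.2, S_ud = 59.4, S_dd = 35.2
Terminal payoffs (S − K): max(45.24, 0) = 45.24, max(4.4, 0) = 4.4, max(-19.8, 0) = 0
Node u (S = 74.25): V_u = 1/1.06·[0.4727·45.2375 + 0.5273·4.4000] = 22.3632
Node d (S = 44): V_d = 1/1.06·[0.4727·4.4000 + 0.5273·0.0000] = 1.9623
Node 0 (S = 55): V_0 = 1/1.06·[0.4727·22.3632 + 0.5273·1.9623] = 10.9494

10.95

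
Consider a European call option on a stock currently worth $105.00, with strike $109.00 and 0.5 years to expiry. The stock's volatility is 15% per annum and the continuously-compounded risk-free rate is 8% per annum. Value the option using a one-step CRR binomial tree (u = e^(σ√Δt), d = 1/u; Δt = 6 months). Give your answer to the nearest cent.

$4.95

CRR parameters: u = e^(σ√Δt) = e^(0.15·√0.5) = 1.1119, d = 1/u = 0.8994
Per-period rate: rΔt = 0.08·0.5 = 0.04, so R = e^0.04 = 1.0408
Risk-neutral probability p = (e^0.04 − 0.8994)/(1.1119 − 0.8994) = 0.1414/0.2125 = 0.6655
Terminal stock prices: S_u = 116.7, S_d = 94.43
Terminal payoffs (S − K): max(7.749, 0) = 7.749, max(-14.57, 0) = 0
Node 0 (S = 105): V_0 = e^(−0.04)·[0.6655·7.7490 + 0.3345·0.0000] = 4.9550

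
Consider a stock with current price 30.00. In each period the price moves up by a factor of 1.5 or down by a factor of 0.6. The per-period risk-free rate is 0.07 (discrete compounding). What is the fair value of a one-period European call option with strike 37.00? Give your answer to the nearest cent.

Risk-neutral probability p = (1 + 0.07 − 0.6)/(1.5 − 0.6) = 0.4700/0.9000 = 0.5222
Terminal stock prices: S_u = 45, S_d = 18
Terminal payoffs (S − K): max(8, 0) = 8, max(-19, 0) = 0
Node 0 (S = 30): V_0 = 1/1.07·[0.5222·8.0000 + 0.4778·0.0000] = 3.9045

3.90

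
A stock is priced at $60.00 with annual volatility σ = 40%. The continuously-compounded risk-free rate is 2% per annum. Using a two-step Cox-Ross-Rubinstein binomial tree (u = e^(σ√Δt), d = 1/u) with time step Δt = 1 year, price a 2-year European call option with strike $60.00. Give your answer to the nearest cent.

CRR parameters: u = e^(σ√Δt) = e^(0.4·√1) = 1.4918, d = 1/u = 0.6703
Per-period rate: rΔt = 0.02·1 = 0.02, so R = e^0.02 = 1.0202
Risk-neutral probability p = (e^0.02 − 0.6703)/(1.4918 − 0.6703) = 0.3499/0.8215 = 0.4259
Terminal stock prices: S_uu = 133.5, S_ud = 60, S_dd = 26.96
Terminal payoffs (S − K): max(73.53, 0) = 73.53, max(0, 0) = 0, max(-33.04, 0) = 0
Node u (S = 89.51): V_u = e^(−0.02)·[0.4259·73.5325 + 0.5741·0.0000] = 30.6976
Node d (S = 40.22): V_d = e^(−0.02)·[0.4259·0.0000 + 0.5741·0.0000] = 0.0000
Node 0 (S = 60): V_0 = e^(−0.02)·[0.4259·30.6976 + 0.5741·0.0000] = 12.8153

$12.82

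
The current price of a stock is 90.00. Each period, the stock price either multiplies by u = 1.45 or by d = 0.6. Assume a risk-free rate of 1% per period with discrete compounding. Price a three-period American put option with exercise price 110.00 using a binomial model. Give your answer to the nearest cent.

36.61

Risk-neutral probability p = (1 + 0.01 − 0.6)/(1.45 − 0.6) = 0.4100/0.8500 = 0.4824
Terminal stock prices: S_uuu = 274.4, S_uud = 113.5, S_udd = 46.98, S_ddd = 19.44
Terminal payoffs (K − S): max(-164.4, 0) = 0, max(-3.535, 0) = 0, max(63.02, 0) = 63.02, max(90.56, 0) = 90.56
Node uu (S = 189.2): continuation = 1/1.01·[0.4824·0.0000 + 0.5176·0.0000] = 0.0000; exercise value = 0.0000 ≤ continuation, so V_uu = 0.0000
Node ud (S = 78.3): continuation = 1/1.01·[0.4824·0.0000 + 0.5176·63.0200] = 32.2991; exercise value = 31.7000 ≤ continuation, so V_ud = 32.2991
Node dd (S = 32.4): continuation = 1/1.01·[0.4824·63.0200 + 0.5176·90.5600] = 76.5109; exercise value = 77.6000 > continuation, so V_dd = 77.6000 (exercise)
Node u (S = 130.5): continuation = 1/1.01·[0.4824·0.0000 + 0.5176·32.2991] = 16.5540; exercise value = 0.0000 ≤ continuation, so V_u = 16.5540
Node d (S = 54): continuation = 1/1.01·[0.4824·32.2991 + 0.5176·77.6000] = 55.1970; exercise value = 56.0000 > continuation, so V_d = 56.0000 (exercise)
Node 0 (S = 90): continuation = 1/1.01·[0.4824·16.5540 + 0.5176·56.0000] = 36.6070; exercise value = 20.0000 ≤ continuation, so V_0 = 36.6070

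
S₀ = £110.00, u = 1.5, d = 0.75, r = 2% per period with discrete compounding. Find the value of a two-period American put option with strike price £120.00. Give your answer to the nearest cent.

£23.53

Risk-neutral probability p = (1 + 0.02 − 0.75)/(1.5 − 0.75) = 0.2700/0.7500 = 0.3600
Terminal stock prices: S_uu = 247.5, S_ud = 123.8, S_dd = 61.88
Terminal payoffs (K − S): max(-127.5, 0) = 0, max(-3.75, 0) = 0, max(58.12, 0) = 58.12
Node u (S = 165): continuation = 1/1.02·[0.3600·0.0000 + 0.6400·0.0000] = 0.0000; exercise value = 0.0000 ≤ continuation, so V_u = 0.0000
Node d (S = 82.5): continuation = 1/1.02·[0.3600·0.0000 + 0.6400·58.1250] = 36.4706; exercise value = 37.5000 > continuation, so V_d = 37.5000 (exercise)
Node 0 (S = 110): continuation = 1/1.02·[0.3600·0.0000 + 0.6400·37.5000] = 23.5294; exercise value = 10.0000 ≤ continuation, so V_0 = 23.5294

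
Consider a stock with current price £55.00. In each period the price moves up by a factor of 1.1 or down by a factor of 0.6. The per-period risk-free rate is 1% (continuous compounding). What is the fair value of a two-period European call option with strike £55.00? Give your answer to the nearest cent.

£7.61

Risk-neutral probability p = (e^0.01 − 0.6)/(1.1 − 0.6) = 0.4101/0.5000 = 0.8201
Terminal stock prices: S_uu = 66.55, S_ud = 36.3, S_dd = 19.8
Terminal payoffs (S − K): max(11.55, 0) = 11.55, max(-18.7, 0) = 0, max(-35.2, 0) = 0
Node u (S = 60.5): V_u = e^(−0.01)·[0.8201·11.5500 + 0.1799·0.0000] = 9.3779
Node d (S = 33): V_d = e^(−0.01)·[0.8201·0.0000 + 0.1799·0.0000] = 0.0000
Node 0 (S = 55): V_0 = e^(−0.01)·[0.8201·9.3779 + 0.1799·0.0000] = 7.6143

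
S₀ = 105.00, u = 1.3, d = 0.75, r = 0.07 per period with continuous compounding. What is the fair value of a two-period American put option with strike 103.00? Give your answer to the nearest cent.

9.48

Risk-neutral probability p = (e^0.07 − 0.75)/(1.3 − 0.75) = 0.3225/0.5500 = 0.5864
Terminal stock prices: S_uu = 177.5, S_ud = 102.4, S_dd = 59.06
Terminal payoffs (K − S): max(-74.45, 0) = 0, max(0.625, 0) = 0.625, max(43.94, 0) = 43.94
Node u (S = 136.5): continuation = e^(−0.07)·[0.5864·0.0000 + 0.4136·0.6250] = 0.2410; exercise value = 0.0000 ≤ continuation, so V_u = 0.2410
Node d (S = 78.75): continuation = e^(−0.07)·[0.5864·0.6250 + 0.4136·43.9375] = 17.2866; exercise value = 24.2500 > continuation, so V_d = 24.2500 (exercise)
Node 0 (S = 105): continuation = e^(−0.07)·[0.5864·0.2410 + 0.4136·24.2500] = 9.4840; exercise value = 0.0000 ≤ continuation, so V_0 = 9.4840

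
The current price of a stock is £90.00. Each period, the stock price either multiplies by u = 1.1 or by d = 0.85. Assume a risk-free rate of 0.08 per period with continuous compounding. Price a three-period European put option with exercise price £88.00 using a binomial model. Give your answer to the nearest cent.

Risk-neutral probability p = (e^0.08 − 0.85)/(1.1 − 0.85) = 0.2333/0.2500 = 0.9331
Terminal stock prices: S_uuu = 119.8, S_uud = 92.57, S_udd = 71.53, S_ddd = 55.27
Terminal payoffs (K − S): max(-31.79, 0) = 0, max(-4.565, 0) = 0, max(16.47, 0) = 16.47, max(32.73, 0) = 32.73
Node uu (S = 108.9): V_uu = e^(−0.08)·[0.9331·0.0000 + 0.0669·0.0000] = 0.0000
Node ud (S = 84.15): V_ud = e^(−0.08)·[0.9331·0.0000 + 0.0669·16.4725] = 1.0165
Node dd (S = 65.02): V_dd = e^(−0.08)·[0.9331·16.4725 + 0.0669·32.7288] = 16.2092
Node u (S = 99): V_u = e^(−0.08)·[0.9331·0.0000 + 0.0669·1.0165] = 0.0627
Node d (S = 76.5): V_d = e^(−0.08)·[0.9331·1.0165 + 0.0669·16.2092] = 1.8760
Node 0 (S = 90): V_0 = e^(−0.08)·[0.9331·0.0627 + 0.0669·1.8760] = 0.1698

£0.17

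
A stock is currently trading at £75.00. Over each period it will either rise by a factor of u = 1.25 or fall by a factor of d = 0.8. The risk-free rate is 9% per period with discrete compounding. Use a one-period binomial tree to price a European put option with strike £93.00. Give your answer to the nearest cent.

£10.76

Risk-neutral probability p = (1 + 0.09 − 0.8)/(1.25 − 0.8) = 0.2900/0.4500 = 0.6444
Terminal stock prices: S_u = 93.75, S_d = 60
Terminal payoffs (K − S): max(-0.75, 0) = 0, max(33, 0) = 33
Node 0 (S = 75): V_0 = 1/1.09·[0.6444·0.0000 + 0.3556·33.0000] = 10.7645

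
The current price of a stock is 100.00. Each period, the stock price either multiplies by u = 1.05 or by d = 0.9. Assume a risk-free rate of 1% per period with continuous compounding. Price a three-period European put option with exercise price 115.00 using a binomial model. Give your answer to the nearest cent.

Risk-neutral probability p = (e^0.01 − 0.9)/(1.05 − 0.9) = 0.1101/0.1500 = 0.7337
Terminal stock prices: S_uuu = 115.8, S_uud = 99.23, S_udd = 85.05, S_ddd = 72.9
Terminal payoffs (K − S): max(-0.7625, 0) = 0, max(15.77, 0) = 15.77, max(29.95, 0) = 29.95, max(42.1, 0) = 42.1
Node uu (S = 110.2): V_uu = e^(−0.01)·[0.7337·0.0000 + 0.2663·15.7750] = 4.1596
Node ud (S = 94.5): V_ud = e^(−0.01)·[0.7337·15.7750 + 0.2663·29.9500] = 19.3557
Node dd (S = 81): V_dd = e^(−0.01)·[0.7337·29.9500 + 0.2663·42.1000] = 32.8557
Node u (S = 105): V_u = e^(−0.01)·[0.7337·4.1596 + 0.2663·19.3557] = 8.1252
Node d (S = 90): V_d = e^(−0.01)·[0.7337·19.3557 + 0.2663·32.8557] = 22.7228
Node 0 (S = 100): V_0 = e^(−0.01)·[0.7337·8.1252 + 0.2663·22.7228] = 11.8935

11.89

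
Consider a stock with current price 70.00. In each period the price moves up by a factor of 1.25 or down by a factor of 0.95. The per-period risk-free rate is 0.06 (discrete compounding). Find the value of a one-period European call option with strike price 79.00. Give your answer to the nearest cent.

2.94

Risk-neutral probability p = (1 + 0.06 − 0.95)/(1.25 − 0.95) = 0.1100/0.3000 = 0.3667
Terminal stock prices: S_u = 87.5, S_d = 66.5
Terminal payoffs (S − K): max(8.5, 0) = 8.5, max(-12.5, 0) = 0
Node 0 (S = 70): V_0 = 1/1.06·[0.3667·8.5000 + 0.6333·0.0000] = 2.9403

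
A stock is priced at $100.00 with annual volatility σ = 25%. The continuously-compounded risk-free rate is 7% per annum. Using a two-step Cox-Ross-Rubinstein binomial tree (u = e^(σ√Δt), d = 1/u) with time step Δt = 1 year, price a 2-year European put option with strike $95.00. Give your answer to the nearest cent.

CRR parameters: u = e^(σ√Δt) = e^(0.25·√1) = 1.2840, d = 1/u = 0.7788
Per-period rate: rΔt = 0.07·1 = 0.07, so R = e^0.07 = 1.0725
Risk-neutral probability p = (e^0.07 − 0.7788)/(1.2840 − 0.7788) = 0.2937/0.5052 = 0.5813
Terminal stock prices: S_uu = 164.9, S_ud = 100, S_dd = 60.65
Terminal payoffs (K − S): max(-69.87, 0) = 0, max(-5, 0) = 0, max(34.35, 0) = 34.35
Node u (S = 128.4): V_u = e^(−0.07)·[0.5813·0.0000 + 0.4187·0.0000] = 0.0000
Node d (S = 77.88): V_d = e^(−0.07)·[0.5813·0.0000 + 0.4187·34.3469] = 13.4075
Node 0 (S = 100): V_0 = e^(−0.07)·[0.5813·0.0000 + 0.4187·13.4075] = 5.2337

$5.23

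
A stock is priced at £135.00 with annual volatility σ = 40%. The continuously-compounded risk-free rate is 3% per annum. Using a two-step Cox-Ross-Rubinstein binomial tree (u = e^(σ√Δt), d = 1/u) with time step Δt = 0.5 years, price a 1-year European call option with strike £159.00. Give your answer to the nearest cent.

£15.89

CRR parameters: u = e^(σ√Δt) = e^(0.4·√0.5) = 1.3269, d = 1/u = 0.7536
Per-period rate: rΔt = 0.03·0.5 = 0.015, so R = e^0.015 = 1.0151
Risk-neutral probability p = (e^0.015 − 0.7536)/(1.3269 − 0.7536) = 0.2615/0.5733 = 0.4561
Terminal stock prices: S_uu = 237.7, S_ud = 135, S_dd = 76.68
Terminal payoffs (S − K): max(78.69, 0) = 78.69, max(-24, 0) = 0, max(-82.32, 0) = 0
Node u (S = 179.1): V_u = e^(−0.015)·[0.4561·78.6883 + 0.5439·0.0000] = 35.3570
Node d (S = 101.7): V_d = e^(−0.015)·[0.4561·0.0000 + 0.5439·0.0000] = 0.0000
Node 0 (S = 135): V_0 = e^(−0.015)·[0.4561·35.3570 + 0.5439·0.0000] = 15.8869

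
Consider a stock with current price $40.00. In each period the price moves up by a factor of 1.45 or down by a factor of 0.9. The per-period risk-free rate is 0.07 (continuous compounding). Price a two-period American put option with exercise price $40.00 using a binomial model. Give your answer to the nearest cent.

Risk-neutral probability p = (e^0.07 − 0.9)/(1.45 − 0.9) = 0.1725/0.5500 = 0.3137
Terminal stock prices: S_uu = 84.1, S_ud = 52.2, S_dd = 32.4
Terminal payoffs (K − S): max(-44.1, 0) = 0, max(-12.2, 0) = 0, max(7.6, 0) = 7.6
Node u (S = 58): continuation = e^(−0.07)·[0.3137·0.0000 + 0.6863·0.0000] = 0.0000; exercise value = 0.0000 ≤ continuation, so V_u = 0.0000
Node d (S = 36): continuation = e^(−0.07)·[0.3137·0.0000 + 0.6863·7.6000] = 4.8636; exercise value = 4.0000 ≤ continuation, so V_d = 4.8636
Node 0 (S = 40): continuation = e^(−0.07)·[0.3137·0.0000 + 0.6863·4.8636] = 3.1124; exercise value = 0.0000 ≤ continuation, so V_0 = 3.1124

$3.11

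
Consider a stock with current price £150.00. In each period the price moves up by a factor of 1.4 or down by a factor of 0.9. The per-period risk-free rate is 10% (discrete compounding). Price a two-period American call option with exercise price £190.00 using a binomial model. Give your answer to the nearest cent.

£13.75

Risk-neutral probability p = (1 + 0.1 − 0.9)/(1.4 − 0.9) = 0.2000/0.5000 = 0.4000
Terminal stock prices: S_uu = 294, S_ud = 189, S_dd = 121.5
Terminal payoffs (S − K): max(104, 0) = 104, max(-1, 0) = 0, max(-68.5, 0) = 0
Node u (S = 210): continuation = 1/1.1·[0.4000·104.0000 + 0.6000·0.0000] = 37.8182; exercise value = 20.0000 ≤ continuation, so V_u = 37.8182
Node d (S = 135): continuation = 1/1.1·[0.4000·0.0000 + 0.6000·0.0000] = 0.0000; exercise value = 0.0000 ≤ continuation, so V_d = 0.0000
Node 0 (S = 150): continuation = 1/1.1·[0.4000·37.8182 + 0.6000·0.0000] = 13.7521; exercise value = 0.0000 ≤ continuation, so V_0 = 13.7521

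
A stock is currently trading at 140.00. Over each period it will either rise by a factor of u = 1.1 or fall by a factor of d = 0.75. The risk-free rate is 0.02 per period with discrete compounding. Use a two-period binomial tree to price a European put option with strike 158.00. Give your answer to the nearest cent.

Risk-neutral probability p = (1 + 0.02 − 0.75)/(1.1 − 0.75) = 0.2700/0.3500 = 0.7714
Terminal stock prices: S_uu = 169.4, S_ud = 115.5, S_dd = 78.75
Terminal payoffs (K − S): max(-11.4, 0) = 0, max(42.5, 0) = 42.5, max(79.25, 0) = 79.25
Node u (S = 154): V_u = 1/1.02·[0.7714·0.0000 + 0.2286·42.5000] = 9.5238
Node d (S = 105): V_d = 1/1.02·[0.7714·42.5000 + 0.2286·79.2500] = 49.9020
Node 0 (S = 140): V_0 = 1/1.02·[0.7714·9.5238 + 0.2286·49.9020] = 18.3854

18.39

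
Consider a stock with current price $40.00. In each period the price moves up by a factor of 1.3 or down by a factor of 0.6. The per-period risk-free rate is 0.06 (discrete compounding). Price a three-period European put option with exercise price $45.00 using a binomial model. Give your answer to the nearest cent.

Risk-neutral probability p = (1 + 0.06 − 0.6)/(1.3 − 0.6) = 0.4600/0.7000 = 0.6571
Terminal stock prices: S_uuu = 87.88, S_uud = 40.56, S_udd = 18.72, S_ddd = 8.64
Terminal payoffs (K − S): max(-42.88, 0) = 0, max(4.44, 0) = 4.44, max(26.28, 0) = 26.28, max(36.36, 0) = 36.36
Node uu (S = 67.6): V_uu = 1/1.06·[0.6571·0.0000 + 0.3429·4.4400] = 1.4361
Node ud (S = 31.2): V_ud = 1/1.06·[0.6571·4.4400 + 0.3429·26.2800] = 11.2528
Node dd (S = 14.4): V_dd = 1/1.06·[0.6571·26.2800 + 0.3429·36.3600] = 28.0528
Node u (S = 52): V_u = 1/1.06·[0.6571·1.4361 + 0.3429·11.2528] = 4.5300
Node d (S = 24): V_d = 1/1.06·[0.6571·11.2528 + 0.3429·28.0528] = 16.0498
Node 0 (S = 40): V_0 = 1/1.06·[0.6571·4.5300 + 0.3429·16.0498] = 7.9997

$8.00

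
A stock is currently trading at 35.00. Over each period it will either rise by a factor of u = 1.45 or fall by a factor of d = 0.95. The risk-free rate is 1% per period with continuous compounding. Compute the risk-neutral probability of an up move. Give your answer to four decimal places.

p = 0.1201

Risk-neutral probability p = (e^0.01 − 0.95)/(1.45 − 0.95) = 0.0601/0.5000 = 0.1201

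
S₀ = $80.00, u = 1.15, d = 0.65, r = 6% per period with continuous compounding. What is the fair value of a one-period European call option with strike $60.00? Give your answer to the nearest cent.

$24.82

Risk-neutral probability p = (e^0.06 − 0.65)/(1.15 − 0.65) = 0.4118/0.5000 = 0.8237
Terminal stock prices: S_u = 92, S_d = 52
Terminal payoffs (S − K): max(32, 0) = 32, max(-8, 0) = 0
Node 0 (S = 80): V_0 = e^(−0.06)·[0.8237·32.0000 + 0.1763·0.0000] = 24.8226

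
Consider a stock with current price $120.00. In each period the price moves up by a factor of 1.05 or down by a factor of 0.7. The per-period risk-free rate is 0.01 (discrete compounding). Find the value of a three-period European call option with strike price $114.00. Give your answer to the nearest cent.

Risk-neutral probability p = (1 + 0.01 − 0.7)/(1.05 − 0.7) = 0.3100/0.3500 = 0.8857
Terminal stock prices: S_uuu = 138.9, S_uud = 92.61, S_udd = 61.74, S_ddd = 41.16
Terminal payoffs (S − K): max(24.92, 0) = 24.92, max(-21.39, 0) = 0, max(-52.26, 0) = 0, max(-72.84, 0) = 0
Node uu (S = 132.3): V_uu = 1/1.01·[0.8857·24.9150 + 0.1143·0.0000] = 21.8491
Node ud (S = 88.2): V_ud = 1/1.01·[0.8857·0.0000 + 0.1143·0.0000] = 0.0000
Node dd (S = 58.8): V_dd = 1/1.01·[0.8857·0.0000 + 0.1143·0.0000] = 0.0000
Node u (S = 126): V_u = 1/1.01·[0.8857·21.8491 + 0.1143·0.0000] = 19.1604
Node d (S = 84): V_d = 1/1.01·[0.8857·0.0000 + 0.1143·0.0000] = 0.0000
Node 0 (S = 120): V_0 = 1/1.01·[0.8857·19.1604 + 0.1143·0.0000] = 16.8026

$16.80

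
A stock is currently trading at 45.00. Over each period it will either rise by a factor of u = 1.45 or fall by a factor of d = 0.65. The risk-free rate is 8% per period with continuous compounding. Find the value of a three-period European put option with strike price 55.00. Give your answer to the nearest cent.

10.60

Risk-neutral probability p = (e^0.08 − 0.65)/(1.45 − 0.65) = 0.4333/0.8000 = 0.5416
Terminal stock prices: S_uuu = 137.2, S_uud = 61.5, S_udd = 27.57, S_ddd = 12.36
Terminal payoffs (K − S): max(-82.19, 0) = 0, max(-6.498, 0) = 0, max(27.43, 0) = 27.43, max(42.64, 0) = 42.64
Node uu (S = 94.61): V_uu = e^(−0.08)·[0.5416·0.0000 + 0.4584·0.0000] = 0.0000
Node ud (S = 42.41): V_ud = e^(−0.08)·[0.5416·0.0000 + 0.4584·27.4319] = 11.6078
Node dd (S = 19.01): V_dd = e^(−0.08)·[0.5416·27.4319 + 0.4584·42.6419] = 31.7589
Node u (S = 65.25): V_u = e^(−0.08)·[0.5416·0.0000 + 0.4584·11.6078] = 4.9118
Node d (S = 29.25): V_d = e^(−0.08)·[0.5416·11.6078 + 0.4584·31.7589] = 19.2422
Node 0 (S = 45): V_0 = e^(−0.08)·[0.5416·4.9118 + 0.4584·19.2422] = 10.5981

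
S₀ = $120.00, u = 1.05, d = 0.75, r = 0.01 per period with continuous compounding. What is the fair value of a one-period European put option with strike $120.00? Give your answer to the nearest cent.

$3.96

Risk-neutral probability p = (e^0.01 − 0.75)/(1.05 − 0.75) = 0.2601/0.3000 = 0.8668
Terminal stock prices: S_u = 126, S_d = 90
Terminal payoffs (K − S): max(-6, 0) = 0, max(30, 0) = 30
Node 0 (S = 120): V_0 = e^(−0.01)·[0.8668·0.0000 + 0.1332·30.0000] = 3.9552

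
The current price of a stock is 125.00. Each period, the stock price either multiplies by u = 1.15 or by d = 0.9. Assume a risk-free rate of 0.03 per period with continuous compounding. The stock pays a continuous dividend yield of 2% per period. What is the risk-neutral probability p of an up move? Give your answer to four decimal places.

Per-period risk-free factor R = e^0.03 = 1.0305; dividend-adjusted growth = e^(0.03−0.02) = 1.0101.
Risk-neutral probability p = (1.0101 − 0.9)/(1.15 − 0.9) = 0.1101/0.2500 = 0.4402

p = 0.4402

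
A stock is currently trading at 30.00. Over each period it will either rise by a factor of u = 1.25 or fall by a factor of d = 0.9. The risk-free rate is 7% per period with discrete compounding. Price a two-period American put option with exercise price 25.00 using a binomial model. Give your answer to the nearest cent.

0.16

Risk-neutral probability p = (1 + 0.07 − 0.9)/(1.25 − 0.9) = 0.1700/0.3500 = 0.4857
Terminal stock prices: S_uu = 46.88, S_ud = 33.75, S_dd = 24.3
Terminal payoffs (K − S): max(-21.88, 0) = 0, max(-8.75, 0) = 0, max(0.7, 0) = 0.7
Node u (S = 37.5): continuation = 1/1.07·[0.4857·0.0000 + 0.5143·0.0000] = 0.0000; exercise value = 0.0000 ≤ continuation, so V_u = 0.0000
Node d (S = 27): continuation = 1/1.07·[0.4857·0.0000 + 0.5143·0.7000] = 0.3364; exercise value = 0.0000 ≤ continuation, so V_d = 0.3364
Node 0 (S = 30): continuation = 1/1.07·[0.4857·0.0000 + 0.5143·0.3364] = 0.1617; exercise value = 0.0000 ≤ continuation, so V_0 = 0.1617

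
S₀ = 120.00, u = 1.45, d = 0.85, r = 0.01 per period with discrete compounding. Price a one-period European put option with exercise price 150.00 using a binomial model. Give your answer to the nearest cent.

34.85

Risk-neutral probability p = (1 + 0.01 − 0.85)/(1.45 − 0.85) = 0.1600/0.6000 = 0.2667
Terminal stock prices: S_u = 174, S_d = 102
Terminal payoffs (K − S): max(-24, 0) = 0, max(48, 0) = 48
Node 0 (S = 120): V_0 = 1/1.01·[0.2667·0.0000 + 0.7333·48.0000] = 34.8515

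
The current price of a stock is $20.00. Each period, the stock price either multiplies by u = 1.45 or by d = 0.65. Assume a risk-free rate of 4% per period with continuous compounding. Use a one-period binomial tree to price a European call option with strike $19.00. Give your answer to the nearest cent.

Risk-neutral probability p = (e^0.04 − 0.65)/(1.45 − 0.65) = 0.3908/0.8000 = 0.4885
Terminal stock prices: S_u = 29, S_d = 13
Terminal payoffs (S − K): max(10, 0) = 10, max(-6, 0) = 0
Node 0 (S = 20): V_0 = e^(−0.04)·[0.4885·10.0000 + 0.5115·0.0000] = 4.6936

$4.69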